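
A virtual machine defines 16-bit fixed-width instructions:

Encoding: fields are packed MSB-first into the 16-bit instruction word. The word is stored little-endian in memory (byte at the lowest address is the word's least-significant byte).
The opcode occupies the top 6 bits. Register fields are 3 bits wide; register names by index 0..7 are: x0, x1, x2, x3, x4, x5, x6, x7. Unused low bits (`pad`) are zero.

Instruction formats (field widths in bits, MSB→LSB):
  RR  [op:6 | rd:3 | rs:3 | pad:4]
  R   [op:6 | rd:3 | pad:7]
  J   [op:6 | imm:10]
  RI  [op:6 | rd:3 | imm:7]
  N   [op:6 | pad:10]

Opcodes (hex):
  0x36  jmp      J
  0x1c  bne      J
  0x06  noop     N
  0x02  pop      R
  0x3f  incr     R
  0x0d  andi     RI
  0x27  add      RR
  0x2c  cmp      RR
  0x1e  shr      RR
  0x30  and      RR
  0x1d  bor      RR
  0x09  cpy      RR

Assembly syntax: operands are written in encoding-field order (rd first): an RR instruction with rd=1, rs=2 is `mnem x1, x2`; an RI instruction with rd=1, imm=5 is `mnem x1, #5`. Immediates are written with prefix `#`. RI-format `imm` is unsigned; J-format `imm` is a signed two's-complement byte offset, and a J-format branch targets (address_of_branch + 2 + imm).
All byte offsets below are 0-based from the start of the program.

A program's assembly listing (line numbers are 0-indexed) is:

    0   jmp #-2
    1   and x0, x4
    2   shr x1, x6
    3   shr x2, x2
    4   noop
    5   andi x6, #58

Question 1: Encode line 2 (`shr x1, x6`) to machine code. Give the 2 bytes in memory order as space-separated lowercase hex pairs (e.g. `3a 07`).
e0 78

line 2 (shr): pack op=0x1e:6|rd=1:3|rs=6:3|pad=0:4 = 0x78e0; little→ e0 78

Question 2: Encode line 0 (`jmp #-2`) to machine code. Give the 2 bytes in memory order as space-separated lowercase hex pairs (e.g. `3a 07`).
line 0 (jmp): pack op=0x36:6|imm=-2:10 = 0xdbfe; little→ fe db

fe db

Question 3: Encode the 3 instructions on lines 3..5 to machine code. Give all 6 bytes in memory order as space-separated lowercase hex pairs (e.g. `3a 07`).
line 3 (shr): pack op=0x1e:6|rd=2:3|rs=2:3|pad=0:4 = 0x7920; little→ 20 79
line 4 (noop): pack op=0x6:6|pad=0:10 = 0x1800; little→ 00 18
line 5 (andi): pack op=0xd:6|rd=6:3|imm=58:7 = 0x373a; little→ 3a 37

20 79 00 18 3a 37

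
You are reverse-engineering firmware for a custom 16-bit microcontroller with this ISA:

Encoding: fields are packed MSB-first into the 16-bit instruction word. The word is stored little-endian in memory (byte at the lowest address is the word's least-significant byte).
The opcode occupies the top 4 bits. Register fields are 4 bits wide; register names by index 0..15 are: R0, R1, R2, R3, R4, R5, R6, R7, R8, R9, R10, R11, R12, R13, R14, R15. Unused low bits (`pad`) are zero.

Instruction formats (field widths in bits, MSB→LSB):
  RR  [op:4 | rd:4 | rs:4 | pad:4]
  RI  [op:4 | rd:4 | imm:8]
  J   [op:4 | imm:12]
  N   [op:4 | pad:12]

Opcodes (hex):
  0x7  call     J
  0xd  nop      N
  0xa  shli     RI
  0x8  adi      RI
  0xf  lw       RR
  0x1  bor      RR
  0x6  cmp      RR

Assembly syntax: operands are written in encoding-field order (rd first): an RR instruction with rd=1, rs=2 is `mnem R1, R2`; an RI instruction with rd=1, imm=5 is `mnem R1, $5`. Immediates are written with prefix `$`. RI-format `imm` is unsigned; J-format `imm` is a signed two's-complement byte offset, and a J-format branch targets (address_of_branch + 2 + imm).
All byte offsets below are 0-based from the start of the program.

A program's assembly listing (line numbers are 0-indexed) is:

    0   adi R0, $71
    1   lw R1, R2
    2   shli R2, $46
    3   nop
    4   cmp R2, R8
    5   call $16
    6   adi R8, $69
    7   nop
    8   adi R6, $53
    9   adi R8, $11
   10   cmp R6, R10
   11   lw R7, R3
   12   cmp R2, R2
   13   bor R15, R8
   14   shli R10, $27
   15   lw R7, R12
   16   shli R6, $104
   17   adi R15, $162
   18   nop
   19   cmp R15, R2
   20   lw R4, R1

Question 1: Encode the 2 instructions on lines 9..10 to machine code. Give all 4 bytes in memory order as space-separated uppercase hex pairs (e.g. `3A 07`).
0B 88 A0 66

9. adi fields op=0x8:4|rd=8:4|imm=11:8 → word 880bh → 0b 88
10. cmp fields op=0x6:4|rd=6:4|rs=10:4|pad=0:4 → word 66a0h → a0 66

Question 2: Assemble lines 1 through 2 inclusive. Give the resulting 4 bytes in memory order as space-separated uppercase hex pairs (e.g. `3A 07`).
20 F1 2E A2

line 1 (lw): pack op=0xf:4|rd=1:4|rs=2:4|pad=0:4 = 0xf120; little→ 20 f1
line 2 (shli): pack op=0xa:4|rd=2:4|imm=46:8 = 0xa22e; little→ 2e a2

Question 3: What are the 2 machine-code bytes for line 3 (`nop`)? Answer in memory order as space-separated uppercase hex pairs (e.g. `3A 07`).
00 D0

line 3 (nop): pack op=0xd:4|pad=0:12 = 0xd000; little→ 00 d0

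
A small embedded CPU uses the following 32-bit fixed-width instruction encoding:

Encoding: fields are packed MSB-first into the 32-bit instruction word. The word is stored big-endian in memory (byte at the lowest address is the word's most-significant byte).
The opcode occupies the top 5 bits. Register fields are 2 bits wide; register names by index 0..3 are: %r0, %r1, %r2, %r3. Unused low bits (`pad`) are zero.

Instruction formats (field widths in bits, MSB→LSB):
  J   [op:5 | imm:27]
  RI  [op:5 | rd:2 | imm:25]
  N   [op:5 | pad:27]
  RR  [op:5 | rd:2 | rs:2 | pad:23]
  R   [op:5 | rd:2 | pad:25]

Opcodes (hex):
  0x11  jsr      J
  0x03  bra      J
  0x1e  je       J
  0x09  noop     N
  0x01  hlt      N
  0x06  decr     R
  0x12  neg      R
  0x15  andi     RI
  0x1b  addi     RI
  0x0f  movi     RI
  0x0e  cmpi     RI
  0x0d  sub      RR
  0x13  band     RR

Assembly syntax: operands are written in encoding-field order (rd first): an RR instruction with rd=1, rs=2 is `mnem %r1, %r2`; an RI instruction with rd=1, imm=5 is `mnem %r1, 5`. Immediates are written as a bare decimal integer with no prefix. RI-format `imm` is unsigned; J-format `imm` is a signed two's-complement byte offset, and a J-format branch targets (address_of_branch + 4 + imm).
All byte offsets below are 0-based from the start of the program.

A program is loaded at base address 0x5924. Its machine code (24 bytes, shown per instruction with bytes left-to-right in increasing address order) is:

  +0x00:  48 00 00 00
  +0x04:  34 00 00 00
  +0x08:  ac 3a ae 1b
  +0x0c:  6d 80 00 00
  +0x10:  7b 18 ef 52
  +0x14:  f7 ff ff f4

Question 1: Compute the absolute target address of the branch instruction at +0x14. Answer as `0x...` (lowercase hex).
0x5930

+0x14: f7 ff ff f4 ⇒ word 0xf7fffff4 (big)
  op=0xf7fffff4>>27=0x1e ⇒ je (J)
  [26:0] imm=134217716 (s27→-12) = -12
  target = base 0x5924 + off 0x14 + 4 + imm -12 = 0x5930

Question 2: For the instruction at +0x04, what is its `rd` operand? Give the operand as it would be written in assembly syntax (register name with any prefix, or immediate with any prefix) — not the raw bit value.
@+04  big-endian(34 00 00 00) = 0x34000000
  opcode bits[31:27]=0x6: decr/R
  rd: (w>>25)&0x3=0x2 → %r2

%r2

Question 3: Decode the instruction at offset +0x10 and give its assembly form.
@+10  big-endian(7b 18 ef 52) = 0x7b18ef52
  opcode bits[31:27]=0xf: movi/RI
  rd: (w>>25)&0x3=0x1 → %r1
  imm: (w>>0)&0x1ffffff=0x118ef52 → 18411346

movi %r1, 18411346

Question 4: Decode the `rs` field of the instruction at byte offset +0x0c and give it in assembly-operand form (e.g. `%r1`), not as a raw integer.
off 0x0c: read 6d 80 00 00 as big → 0x6d800000
  op=0x6d800000>>27=0xd ⇒ sub (RR)
  rd@[26:25]=0x2 ⇒ %r2
  rs@[24:23]=0x3 ⇒ %r3

%r3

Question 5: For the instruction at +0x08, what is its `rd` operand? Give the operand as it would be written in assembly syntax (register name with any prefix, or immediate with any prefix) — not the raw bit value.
[08] ac 3a ae 1b → 0xac3aae1b
  opcode bits[31:27]=0x15: andi/RI
  [26:25] rd=2 = %r2
  [24:0] imm=3845659 = 3845659

%r2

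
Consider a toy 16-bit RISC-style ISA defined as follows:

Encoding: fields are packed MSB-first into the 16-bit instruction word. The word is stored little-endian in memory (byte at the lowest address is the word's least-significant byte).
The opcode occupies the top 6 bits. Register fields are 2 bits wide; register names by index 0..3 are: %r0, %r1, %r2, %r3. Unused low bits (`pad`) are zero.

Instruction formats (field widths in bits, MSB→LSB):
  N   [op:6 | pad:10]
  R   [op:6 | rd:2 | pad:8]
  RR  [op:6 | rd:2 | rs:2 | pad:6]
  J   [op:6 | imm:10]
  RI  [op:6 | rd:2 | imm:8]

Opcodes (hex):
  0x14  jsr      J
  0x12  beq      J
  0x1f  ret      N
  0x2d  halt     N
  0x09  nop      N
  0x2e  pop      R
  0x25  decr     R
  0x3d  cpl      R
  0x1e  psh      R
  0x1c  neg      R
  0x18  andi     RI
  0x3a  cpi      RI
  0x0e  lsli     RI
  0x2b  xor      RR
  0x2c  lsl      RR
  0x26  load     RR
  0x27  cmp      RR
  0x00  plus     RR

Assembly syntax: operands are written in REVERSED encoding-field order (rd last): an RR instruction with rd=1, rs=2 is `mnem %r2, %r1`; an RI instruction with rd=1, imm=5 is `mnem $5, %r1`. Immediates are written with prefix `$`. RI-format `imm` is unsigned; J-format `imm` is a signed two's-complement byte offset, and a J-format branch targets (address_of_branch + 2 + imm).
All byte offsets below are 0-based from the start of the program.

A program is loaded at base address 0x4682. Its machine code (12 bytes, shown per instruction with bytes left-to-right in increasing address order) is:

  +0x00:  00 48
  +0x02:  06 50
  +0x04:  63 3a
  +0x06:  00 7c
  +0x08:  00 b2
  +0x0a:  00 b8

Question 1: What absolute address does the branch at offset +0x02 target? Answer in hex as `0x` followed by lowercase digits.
0x468c

[02] 06 50 → 0x5006
  opcode bits[15:10]=0x14: jsr/J
  imm@[9:0]=0x6 ⇒ $6
  target = base 0x4682 + off 0x02 + 2 + imm 6 = 0x468c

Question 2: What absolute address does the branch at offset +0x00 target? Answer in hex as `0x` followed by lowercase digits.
off 0x00: read 00 48 as little → 0x4800
  top 6b → 0x12 → beq [J]
  [9:0] imm=0 = $0
  target = base 0x4682 + off 0x00 + 2 + imm 0 = 0x4684

0x4684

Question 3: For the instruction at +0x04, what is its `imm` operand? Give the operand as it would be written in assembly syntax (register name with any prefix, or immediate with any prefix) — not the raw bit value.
+0x04: 63 3a ⇒ word 0x3a63 (little)
  top 6b → 0xe → lsli [RI]
  rd: (w>>8)&0x3=0x2 → %r2
  imm: (w>>0)&0xff=0x63 → $99

$99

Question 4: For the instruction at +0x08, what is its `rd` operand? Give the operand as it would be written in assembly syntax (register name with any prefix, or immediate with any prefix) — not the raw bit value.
%r2

[08] 00 b2 → 0xb200
  top 6b → 0x2c → lsl [RR]
  rd: (w>>8)&0x3=0x2 → %r2
  rs: (w>>6)&0x3=0x0 → %r0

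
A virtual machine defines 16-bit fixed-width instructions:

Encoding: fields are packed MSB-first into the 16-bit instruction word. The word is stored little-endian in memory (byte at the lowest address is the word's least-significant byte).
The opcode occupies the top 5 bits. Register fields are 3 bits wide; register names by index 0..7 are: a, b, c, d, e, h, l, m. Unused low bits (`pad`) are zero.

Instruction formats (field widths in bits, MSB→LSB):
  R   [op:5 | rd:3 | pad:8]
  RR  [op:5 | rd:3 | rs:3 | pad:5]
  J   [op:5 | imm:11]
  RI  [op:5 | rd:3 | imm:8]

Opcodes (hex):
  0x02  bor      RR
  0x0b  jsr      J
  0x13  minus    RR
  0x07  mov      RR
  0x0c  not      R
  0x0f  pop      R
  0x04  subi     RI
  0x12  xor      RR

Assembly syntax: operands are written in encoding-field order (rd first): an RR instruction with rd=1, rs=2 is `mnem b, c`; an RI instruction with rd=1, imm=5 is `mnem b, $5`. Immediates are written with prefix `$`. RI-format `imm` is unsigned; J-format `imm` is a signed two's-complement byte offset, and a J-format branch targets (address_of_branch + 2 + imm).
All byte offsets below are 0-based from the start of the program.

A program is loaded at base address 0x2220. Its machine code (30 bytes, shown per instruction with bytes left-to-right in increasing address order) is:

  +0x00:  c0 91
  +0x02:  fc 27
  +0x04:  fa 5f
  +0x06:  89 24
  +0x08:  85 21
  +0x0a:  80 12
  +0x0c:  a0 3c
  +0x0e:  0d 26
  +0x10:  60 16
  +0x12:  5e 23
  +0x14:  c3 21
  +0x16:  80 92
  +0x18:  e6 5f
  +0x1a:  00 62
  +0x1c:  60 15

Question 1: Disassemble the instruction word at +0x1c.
bor h, d

off 0x1c: read 60 15 as little → 0x1560
  top 5b → 0x2 → bor [RR]
  [10:8] rd=5 = h
  [7:5] rs=3 = d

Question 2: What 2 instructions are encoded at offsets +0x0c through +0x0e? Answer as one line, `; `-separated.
mov e, h; subi l, $13

[0c] a0 3c → 0x3ca0
  opcode bits[15:11]=0x7: mov/RR
  rd@[10:8]=0x4 ⇒ e
  rs@[7:5]=0x5 ⇒ h
[0e] 0d 26 → 0x260d
  opcode bits[15:11]=0x4: subi/RI
  rd@[10:8]=0x6 ⇒ l
  imm@[7:0]=0xd ⇒ $13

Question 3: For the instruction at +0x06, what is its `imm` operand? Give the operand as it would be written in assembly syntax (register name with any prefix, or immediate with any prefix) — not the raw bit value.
+0x06: 89 24 ⇒ word 0x2489 (little)
  top 5b → 0x4 → subi [RI]
  [10:8] rd=4 = e
  [7:0] imm=137 = $137

$137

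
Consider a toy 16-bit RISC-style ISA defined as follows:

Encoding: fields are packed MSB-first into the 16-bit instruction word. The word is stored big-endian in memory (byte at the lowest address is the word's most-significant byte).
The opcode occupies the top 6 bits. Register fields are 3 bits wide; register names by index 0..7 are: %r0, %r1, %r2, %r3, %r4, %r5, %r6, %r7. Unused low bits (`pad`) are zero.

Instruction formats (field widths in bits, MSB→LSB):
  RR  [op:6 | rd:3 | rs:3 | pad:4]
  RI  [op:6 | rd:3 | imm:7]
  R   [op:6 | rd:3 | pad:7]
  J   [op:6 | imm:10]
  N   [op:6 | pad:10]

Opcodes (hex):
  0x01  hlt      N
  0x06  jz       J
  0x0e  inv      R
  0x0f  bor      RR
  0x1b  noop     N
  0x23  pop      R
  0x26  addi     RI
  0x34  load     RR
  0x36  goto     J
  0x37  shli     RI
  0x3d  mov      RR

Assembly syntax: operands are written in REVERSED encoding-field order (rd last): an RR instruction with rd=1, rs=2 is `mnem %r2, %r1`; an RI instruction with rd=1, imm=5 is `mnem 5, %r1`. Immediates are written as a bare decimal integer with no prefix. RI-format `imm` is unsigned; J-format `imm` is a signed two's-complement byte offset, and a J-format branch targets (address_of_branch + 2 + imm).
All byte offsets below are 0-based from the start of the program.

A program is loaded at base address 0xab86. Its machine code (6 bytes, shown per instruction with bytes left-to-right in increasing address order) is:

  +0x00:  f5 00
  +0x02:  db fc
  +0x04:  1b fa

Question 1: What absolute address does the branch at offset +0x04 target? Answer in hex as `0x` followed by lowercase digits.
0xab86

@+04  big-endian(1b fa) = 0x1bfa
  opcode bits[15:10]=0x6: jz/J
  imm@[9:0]=0x3fa (s10→-6) ⇒ -6
  target = base 0xab86 + off 0x04 + 2 + imm -6 = 0xab86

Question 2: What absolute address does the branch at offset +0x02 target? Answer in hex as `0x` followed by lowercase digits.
[02] db fc → 0xdbfc
  top 6b → 0x36 → goto [J]
  [9:0] imm=1020 (s10→-4) = -4
  target = base 0xab86 + off 0x02 + 2 + imm -4 = 0xab86

0xab86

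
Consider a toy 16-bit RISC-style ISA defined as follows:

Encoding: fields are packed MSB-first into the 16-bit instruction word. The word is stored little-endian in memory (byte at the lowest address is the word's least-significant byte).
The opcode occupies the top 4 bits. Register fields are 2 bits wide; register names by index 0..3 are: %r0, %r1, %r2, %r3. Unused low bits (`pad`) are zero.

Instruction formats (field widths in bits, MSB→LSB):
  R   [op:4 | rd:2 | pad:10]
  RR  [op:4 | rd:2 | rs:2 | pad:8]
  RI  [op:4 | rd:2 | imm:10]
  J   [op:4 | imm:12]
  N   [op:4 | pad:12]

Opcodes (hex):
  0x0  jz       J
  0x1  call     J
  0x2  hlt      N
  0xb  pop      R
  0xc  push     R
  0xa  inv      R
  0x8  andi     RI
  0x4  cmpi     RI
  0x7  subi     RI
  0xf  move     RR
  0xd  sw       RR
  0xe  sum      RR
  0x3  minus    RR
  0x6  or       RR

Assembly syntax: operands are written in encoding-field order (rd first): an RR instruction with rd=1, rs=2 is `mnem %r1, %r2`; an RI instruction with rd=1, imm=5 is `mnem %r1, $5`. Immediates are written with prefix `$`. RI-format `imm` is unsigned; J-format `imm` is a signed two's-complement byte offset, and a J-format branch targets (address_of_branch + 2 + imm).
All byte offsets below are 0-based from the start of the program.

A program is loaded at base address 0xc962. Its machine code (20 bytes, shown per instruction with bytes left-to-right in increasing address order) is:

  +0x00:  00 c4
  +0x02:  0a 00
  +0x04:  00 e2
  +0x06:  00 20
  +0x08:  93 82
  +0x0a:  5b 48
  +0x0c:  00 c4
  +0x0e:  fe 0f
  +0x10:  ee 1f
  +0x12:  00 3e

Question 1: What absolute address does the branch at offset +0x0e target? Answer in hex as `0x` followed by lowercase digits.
0xc970

off 0x0e: read fe 0f as little → 0x0ffe
  top 4b → 0x0 → jz [J]
  imm@[11:0]=0xffe (s12→-2) ⇒ $-2
  target = base 0xc962 + off 0x0e + 2 + imm -2 = 0xc970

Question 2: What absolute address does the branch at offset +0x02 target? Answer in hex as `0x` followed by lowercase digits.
off 0x02: read 0a 00 as little → 0x000a
  op=0x000a>>12=0x0 ⇒ jz (J)
  imm@[11:0]=0xa ⇒ $10
  target = base 0xc962 + off 0x02 + 2 + imm 10 = 0xc970

0xc970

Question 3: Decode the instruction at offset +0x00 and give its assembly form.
+0x00: 00 c4 ⇒ word 0xc400 (little)
  opcode bits[15:12]=0xc: push/R
  rd: (w>>10)&0x3=0x1 → %r1

push %r1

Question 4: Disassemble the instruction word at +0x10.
[10] ee 1f → 0x1fee
  opcode bits[15:12]=0x1: call/J
  imm: (w>>0)&0xfff=0xfee (s12→-18) → $-18

call $-18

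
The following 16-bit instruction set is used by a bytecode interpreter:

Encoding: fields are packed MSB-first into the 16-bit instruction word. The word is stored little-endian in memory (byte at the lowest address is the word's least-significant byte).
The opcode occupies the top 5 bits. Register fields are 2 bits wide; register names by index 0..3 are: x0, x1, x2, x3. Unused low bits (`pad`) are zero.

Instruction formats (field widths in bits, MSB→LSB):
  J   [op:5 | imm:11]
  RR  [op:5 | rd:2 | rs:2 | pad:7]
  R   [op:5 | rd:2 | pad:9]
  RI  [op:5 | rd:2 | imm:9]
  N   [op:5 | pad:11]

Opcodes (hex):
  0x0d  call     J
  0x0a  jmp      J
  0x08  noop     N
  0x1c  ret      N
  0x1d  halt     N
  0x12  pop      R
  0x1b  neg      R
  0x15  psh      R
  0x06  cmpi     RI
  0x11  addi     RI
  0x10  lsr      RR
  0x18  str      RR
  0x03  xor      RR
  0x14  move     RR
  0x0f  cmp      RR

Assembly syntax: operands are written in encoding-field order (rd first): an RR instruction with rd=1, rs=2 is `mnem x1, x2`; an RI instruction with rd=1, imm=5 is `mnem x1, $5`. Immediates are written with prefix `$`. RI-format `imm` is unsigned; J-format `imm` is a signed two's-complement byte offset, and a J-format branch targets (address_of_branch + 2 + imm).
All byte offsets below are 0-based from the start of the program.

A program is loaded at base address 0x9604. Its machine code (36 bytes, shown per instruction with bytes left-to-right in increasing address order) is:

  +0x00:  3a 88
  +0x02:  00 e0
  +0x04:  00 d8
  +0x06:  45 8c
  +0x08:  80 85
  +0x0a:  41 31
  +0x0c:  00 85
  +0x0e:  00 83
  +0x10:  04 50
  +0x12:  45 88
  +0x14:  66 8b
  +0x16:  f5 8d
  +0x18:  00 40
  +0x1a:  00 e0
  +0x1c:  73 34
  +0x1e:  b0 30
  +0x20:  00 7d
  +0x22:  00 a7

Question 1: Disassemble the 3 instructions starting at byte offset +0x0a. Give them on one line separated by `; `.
cmpi x0, $321; lsr x2, x2; lsr x1, x2

@+0a  little-endian(41 31) = 0x3141
  top 5b → 0x6 → cmpi [RI]
  rd@[10:9]=0x0 ⇒ x0
  imm@[8:0]=0x141 ⇒ $321
@+0c  little-endian(00 85) = 0x8500
  top 5b → 0x10 → lsr [RR]
  rd@[10:9]=0x2 ⇒ x2
  rs@[8:7]=0x2 ⇒ x2
@+0e  little-endian(00 83) = 0x8300
  top 5b → 0x10 → lsr [RR]
  rd@[10:9]=0x1 ⇒ x1
  rs@[8:7]=0x2 ⇒ x2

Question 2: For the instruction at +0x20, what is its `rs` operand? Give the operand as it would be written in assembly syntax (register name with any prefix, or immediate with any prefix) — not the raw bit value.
x2

@+20  little-endian(00 7d) = 0x7d00
  op=0x7d00>>11=0xf ⇒ cmp (RR)
  rd: (w>>9)&0x3=0x2 → x2
  rs: (w>>7)&0x3=0x2 → x2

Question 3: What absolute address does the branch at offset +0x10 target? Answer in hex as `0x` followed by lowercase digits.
@+10  little-endian(04 50) = 0x5004
  top 5b → 0xa → jmp [J]
  imm@[10:0]=0x4 ⇒ $4
  target = base 0x9604 + off 0x10 + 2 + imm 4 = 0x961a

0x961a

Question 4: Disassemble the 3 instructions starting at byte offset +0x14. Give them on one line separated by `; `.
addi x1, $358; addi x2, $501; noop

+0x14: 66 8b ⇒ word 0x8b66 (little)
  op=0x8b66>>11=0x11 ⇒ addi (RI)
  [10:9] rd=1 = x1
  [8:0] imm=358 = $358
+0x16: f5 8d ⇒ word 0x8df5 (little)
  op=0x8df5>>11=0x11 ⇒ addi (RI)
  [10:9] rd=2 = x2
  [8:0] imm=501 = $501
+0x18: 00 40 ⇒ word 0x4000 (little)
  op=0x4000>>11=0x8 ⇒ noop (N)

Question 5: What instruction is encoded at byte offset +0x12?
+0x12: 45 88 ⇒ word 0x8845 (little)
  top 5b → 0x11 → addi [RI]
  rd@[10:9]=0x0 ⇒ x0
  imm@[8:0]=0x45 ⇒ $69

addi x0, $69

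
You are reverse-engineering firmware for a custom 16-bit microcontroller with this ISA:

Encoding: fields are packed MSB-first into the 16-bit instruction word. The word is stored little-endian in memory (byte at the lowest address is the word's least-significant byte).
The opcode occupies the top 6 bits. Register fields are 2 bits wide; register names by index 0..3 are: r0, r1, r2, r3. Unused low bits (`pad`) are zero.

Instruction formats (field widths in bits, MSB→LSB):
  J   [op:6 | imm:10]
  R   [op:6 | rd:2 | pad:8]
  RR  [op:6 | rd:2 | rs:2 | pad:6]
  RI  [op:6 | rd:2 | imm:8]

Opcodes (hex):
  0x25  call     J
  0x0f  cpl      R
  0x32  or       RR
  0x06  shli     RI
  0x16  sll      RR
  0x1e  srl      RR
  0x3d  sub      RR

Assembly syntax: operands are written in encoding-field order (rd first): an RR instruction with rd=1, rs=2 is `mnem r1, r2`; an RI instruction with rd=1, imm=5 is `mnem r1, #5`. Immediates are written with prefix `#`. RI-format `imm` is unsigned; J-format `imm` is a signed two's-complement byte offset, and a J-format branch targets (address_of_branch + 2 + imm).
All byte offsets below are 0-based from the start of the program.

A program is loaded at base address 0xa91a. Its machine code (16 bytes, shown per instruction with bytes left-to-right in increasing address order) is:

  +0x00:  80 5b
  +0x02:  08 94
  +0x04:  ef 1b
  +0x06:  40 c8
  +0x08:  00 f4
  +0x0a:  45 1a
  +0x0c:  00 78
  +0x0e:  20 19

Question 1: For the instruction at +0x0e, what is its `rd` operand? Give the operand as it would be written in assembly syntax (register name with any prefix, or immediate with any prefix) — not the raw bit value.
off 0x0e: read 20 19 as little → 0x1920
  opcode bits[15:10]=0x6: shli/RI
  rd: (w>>8)&0x3=0x1 → r1
  imm: (w>>0)&0xff=0x20 → #32

r1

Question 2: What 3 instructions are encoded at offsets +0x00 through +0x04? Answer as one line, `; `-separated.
@+00  little-endian(80 5b) = 0x5b80
  op=0x5b80>>10=0x16 ⇒ sll (RR)
  [9:8] rd=3 = r3
  [7:6] rs=2 = r2
@+02  little-endian(08 94) = 0x9408
  op=0x9408>>10=0x25 ⇒ call (J)
  [9:0] imm=8 = #8
@+04  little-endian(ef 1b) = 0x1bef
  op=0x1bef>>10=0x6 ⇒ shli (RI)
  [9:8] rd=3 = r3
  [7:0] imm=239 = #239

sll r3, r2; call #8; shli r3, #239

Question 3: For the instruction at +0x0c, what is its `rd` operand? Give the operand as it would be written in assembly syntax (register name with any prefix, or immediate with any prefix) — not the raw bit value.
+0x0c: 00 78 ⇒ word 0x7800 (little)
  opcode bits[15:10]=0x1e: srl/RR
  rd: (w>>8)&0x3=0x0 → r0
  rs: (w>>6)&0x3=0x0 → r0

r0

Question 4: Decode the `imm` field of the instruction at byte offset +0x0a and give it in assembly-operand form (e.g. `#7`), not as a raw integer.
#69

@+0a  little-endian(45 1a) = 0x1a45
  opcode bits[15:10]=0x6: shli/RI
  [9:8] rd=2 = r2
  [7:0] imm=69 = #69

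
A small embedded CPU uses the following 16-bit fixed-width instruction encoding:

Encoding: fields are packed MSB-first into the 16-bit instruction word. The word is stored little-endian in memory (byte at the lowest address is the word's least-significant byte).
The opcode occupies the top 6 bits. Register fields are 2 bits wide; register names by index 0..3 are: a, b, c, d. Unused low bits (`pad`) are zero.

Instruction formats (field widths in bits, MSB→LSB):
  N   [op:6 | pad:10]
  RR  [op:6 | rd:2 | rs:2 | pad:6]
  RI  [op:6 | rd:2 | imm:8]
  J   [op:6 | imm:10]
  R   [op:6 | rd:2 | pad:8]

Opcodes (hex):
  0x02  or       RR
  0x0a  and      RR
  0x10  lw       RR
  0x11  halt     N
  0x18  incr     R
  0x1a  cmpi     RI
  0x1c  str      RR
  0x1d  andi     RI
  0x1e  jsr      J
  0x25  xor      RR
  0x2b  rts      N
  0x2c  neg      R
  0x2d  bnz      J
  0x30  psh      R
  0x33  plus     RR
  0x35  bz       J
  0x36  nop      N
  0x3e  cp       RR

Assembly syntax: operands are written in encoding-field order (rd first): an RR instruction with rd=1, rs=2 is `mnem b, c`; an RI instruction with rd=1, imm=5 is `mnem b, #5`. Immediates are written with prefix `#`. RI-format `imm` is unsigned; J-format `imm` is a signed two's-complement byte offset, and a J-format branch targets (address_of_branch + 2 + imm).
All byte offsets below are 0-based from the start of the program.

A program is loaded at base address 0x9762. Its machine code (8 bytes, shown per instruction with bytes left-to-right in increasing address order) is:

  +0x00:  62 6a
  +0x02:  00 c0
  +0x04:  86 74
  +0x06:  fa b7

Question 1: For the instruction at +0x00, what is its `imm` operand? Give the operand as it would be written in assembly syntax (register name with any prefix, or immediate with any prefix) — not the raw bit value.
+0x00: 62 6a ⇒ word 0x6a62 (little)
  opcode bits[15:10]=0x1a: cmpi/RI
  rd@[9:8]=0x2 ⇒ c
  imm@[7:0]=0x62 ⇒ #98

#98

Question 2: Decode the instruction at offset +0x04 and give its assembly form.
andi a, #134

@+04  little-endian(86 74) = 0x7486
  top 6b → 0x1d → andi [RI]
  rd@[9:8]=0x0 ⇒ a
  imm@[7:0]=0x86 ⇒ #134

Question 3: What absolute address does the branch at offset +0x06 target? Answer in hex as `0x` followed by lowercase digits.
@+06  little-endian(fa b7) = 0xb7fa
  opcode bits[15:10]=0x2d: bnz/J
  [9:0] imm=1018 (s10→-6) = #-6
  target = base 0x9762 + off 0x06 + 2 + imm -6 = 0x9764

0x9764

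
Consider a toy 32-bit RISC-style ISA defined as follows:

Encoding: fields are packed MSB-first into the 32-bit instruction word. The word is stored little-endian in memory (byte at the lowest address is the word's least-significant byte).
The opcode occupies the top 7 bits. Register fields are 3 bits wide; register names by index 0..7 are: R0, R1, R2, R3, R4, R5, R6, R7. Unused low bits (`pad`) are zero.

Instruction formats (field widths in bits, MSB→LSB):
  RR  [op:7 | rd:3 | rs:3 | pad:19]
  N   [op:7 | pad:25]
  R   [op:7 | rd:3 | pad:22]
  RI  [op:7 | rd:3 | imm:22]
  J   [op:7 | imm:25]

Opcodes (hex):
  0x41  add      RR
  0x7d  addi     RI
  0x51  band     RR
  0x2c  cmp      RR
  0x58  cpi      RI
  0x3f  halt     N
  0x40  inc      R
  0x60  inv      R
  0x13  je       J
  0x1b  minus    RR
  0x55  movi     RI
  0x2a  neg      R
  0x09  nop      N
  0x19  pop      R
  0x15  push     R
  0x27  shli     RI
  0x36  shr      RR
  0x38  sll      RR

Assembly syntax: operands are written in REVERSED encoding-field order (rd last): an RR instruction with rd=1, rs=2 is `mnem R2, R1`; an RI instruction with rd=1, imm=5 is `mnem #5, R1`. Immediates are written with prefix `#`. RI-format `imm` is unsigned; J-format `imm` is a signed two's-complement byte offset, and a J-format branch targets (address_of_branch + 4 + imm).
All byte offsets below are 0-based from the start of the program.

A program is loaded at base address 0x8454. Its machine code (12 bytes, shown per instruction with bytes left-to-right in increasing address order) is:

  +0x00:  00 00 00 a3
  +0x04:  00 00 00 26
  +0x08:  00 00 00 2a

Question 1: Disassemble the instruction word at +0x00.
band R0, R4

+0x00: 00 00 00 a3 ⇒ word 0xa3000000 (little)
  top 7b → 0x51 → band [RR]
  rd@[24:22]=0x4 ⇒ R4
  rs@[21:19]=0x0 ⇒ R0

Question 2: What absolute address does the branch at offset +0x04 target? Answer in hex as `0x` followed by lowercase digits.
0x845c

off 0x04: read 00 00 00 26 as little → 0x26000000
  opcode bits[31:25]=0x13: je/J
  imm@[24:0]=0x0 ⇒ #0
  target = base 0x8454 + off 0x04 + 4 + imm 0 = 0x845c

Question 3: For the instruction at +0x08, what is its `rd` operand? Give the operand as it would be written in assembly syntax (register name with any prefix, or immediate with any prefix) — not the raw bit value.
R0

[08] 00 00 00 2a → 0x2a000000
  opcode bits[31:25]=0x15: push/R
  [24:22] rd=0 = R0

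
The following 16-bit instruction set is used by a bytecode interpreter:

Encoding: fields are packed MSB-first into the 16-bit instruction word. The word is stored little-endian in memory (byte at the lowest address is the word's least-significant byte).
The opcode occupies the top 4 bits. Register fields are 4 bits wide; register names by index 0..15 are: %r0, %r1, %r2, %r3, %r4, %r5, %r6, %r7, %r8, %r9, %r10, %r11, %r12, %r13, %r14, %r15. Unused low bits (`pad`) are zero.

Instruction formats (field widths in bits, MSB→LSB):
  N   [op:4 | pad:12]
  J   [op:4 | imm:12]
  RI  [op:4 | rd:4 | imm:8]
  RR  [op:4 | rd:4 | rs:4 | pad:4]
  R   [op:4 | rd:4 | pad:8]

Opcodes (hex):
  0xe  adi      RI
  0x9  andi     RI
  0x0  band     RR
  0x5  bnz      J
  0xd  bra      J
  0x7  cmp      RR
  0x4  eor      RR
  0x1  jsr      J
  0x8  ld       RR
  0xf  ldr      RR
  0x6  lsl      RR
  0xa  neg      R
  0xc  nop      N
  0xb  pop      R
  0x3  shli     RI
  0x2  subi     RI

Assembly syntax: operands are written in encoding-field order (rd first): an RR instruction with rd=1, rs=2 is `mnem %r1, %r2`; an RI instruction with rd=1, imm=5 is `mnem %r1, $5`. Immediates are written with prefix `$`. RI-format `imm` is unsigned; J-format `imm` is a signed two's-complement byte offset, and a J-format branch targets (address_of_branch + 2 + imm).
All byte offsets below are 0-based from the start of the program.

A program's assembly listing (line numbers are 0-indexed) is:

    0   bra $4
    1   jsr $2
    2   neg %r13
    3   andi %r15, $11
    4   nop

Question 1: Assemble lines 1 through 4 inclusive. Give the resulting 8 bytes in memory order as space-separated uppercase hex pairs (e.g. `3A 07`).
02 10 00 AD 0B 9F 00 C0

L1: jsr op=0x1:4|imm=2:12 ⇒ 0x1002 ⇒ little 02 10
L2: neg op=0xa:4|rd=13:4|pad=0:8 ⇒ 0xad00 ⇒ little 00 ad
L3: andi op=0x9:4|rd=15:4|imm=11:8 ⇒ 0x9f0b ⇒ little 0b 9f
L4: nop op=0xc:4|pad=0:12 ⇒ 0xc000 ⇒ little 00 c0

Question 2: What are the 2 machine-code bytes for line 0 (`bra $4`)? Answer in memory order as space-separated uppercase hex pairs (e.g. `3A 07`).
04 D0

line 0 (bra): pack op=0xd:4|imm=4:12 = 0xd004; little→ 04 d0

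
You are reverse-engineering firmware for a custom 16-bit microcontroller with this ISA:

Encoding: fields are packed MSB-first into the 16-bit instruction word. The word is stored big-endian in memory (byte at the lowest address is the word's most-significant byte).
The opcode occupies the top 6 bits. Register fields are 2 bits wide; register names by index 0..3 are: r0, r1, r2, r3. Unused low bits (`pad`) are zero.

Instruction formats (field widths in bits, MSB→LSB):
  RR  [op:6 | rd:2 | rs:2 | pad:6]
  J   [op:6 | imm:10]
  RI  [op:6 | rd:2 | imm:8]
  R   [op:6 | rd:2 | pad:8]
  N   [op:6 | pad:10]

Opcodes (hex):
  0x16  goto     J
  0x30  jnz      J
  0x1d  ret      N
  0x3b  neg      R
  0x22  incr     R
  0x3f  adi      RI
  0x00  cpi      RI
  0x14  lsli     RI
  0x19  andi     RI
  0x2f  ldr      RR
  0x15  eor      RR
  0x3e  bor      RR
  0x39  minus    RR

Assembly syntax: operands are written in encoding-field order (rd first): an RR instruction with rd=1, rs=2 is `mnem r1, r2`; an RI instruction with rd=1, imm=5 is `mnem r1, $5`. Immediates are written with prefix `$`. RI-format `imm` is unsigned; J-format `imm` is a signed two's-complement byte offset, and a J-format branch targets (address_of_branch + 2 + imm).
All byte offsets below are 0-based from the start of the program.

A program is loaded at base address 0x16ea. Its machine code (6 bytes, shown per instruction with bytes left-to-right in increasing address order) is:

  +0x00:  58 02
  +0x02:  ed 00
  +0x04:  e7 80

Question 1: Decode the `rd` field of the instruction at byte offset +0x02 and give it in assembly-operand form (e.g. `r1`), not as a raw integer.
off 0x02: read ed 00 as big → 0xed00
  top 6b → 0x3b → neg [R]
  [9:8] rd=1 = r1

r1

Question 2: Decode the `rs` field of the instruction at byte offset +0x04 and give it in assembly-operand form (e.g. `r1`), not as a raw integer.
@+04  big-endian(e7 80) = 0xe780
  opcode bits[15:10]=0x39: minus/RR
  [9:8] rd=3 = r3
  [7:6] rs=2 = r2

r2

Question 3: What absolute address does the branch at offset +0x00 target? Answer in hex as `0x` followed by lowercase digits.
0x16ee

+0x00: 58 02 ⇒ word 0x5802 (big)
  top 6b → 0x16 → goto [J]
  imm: (w>>0)&0x3ff=0x2 → $2
  target = base 0x16ea + off 0x00 + 2 + imm 2 = 0x16ee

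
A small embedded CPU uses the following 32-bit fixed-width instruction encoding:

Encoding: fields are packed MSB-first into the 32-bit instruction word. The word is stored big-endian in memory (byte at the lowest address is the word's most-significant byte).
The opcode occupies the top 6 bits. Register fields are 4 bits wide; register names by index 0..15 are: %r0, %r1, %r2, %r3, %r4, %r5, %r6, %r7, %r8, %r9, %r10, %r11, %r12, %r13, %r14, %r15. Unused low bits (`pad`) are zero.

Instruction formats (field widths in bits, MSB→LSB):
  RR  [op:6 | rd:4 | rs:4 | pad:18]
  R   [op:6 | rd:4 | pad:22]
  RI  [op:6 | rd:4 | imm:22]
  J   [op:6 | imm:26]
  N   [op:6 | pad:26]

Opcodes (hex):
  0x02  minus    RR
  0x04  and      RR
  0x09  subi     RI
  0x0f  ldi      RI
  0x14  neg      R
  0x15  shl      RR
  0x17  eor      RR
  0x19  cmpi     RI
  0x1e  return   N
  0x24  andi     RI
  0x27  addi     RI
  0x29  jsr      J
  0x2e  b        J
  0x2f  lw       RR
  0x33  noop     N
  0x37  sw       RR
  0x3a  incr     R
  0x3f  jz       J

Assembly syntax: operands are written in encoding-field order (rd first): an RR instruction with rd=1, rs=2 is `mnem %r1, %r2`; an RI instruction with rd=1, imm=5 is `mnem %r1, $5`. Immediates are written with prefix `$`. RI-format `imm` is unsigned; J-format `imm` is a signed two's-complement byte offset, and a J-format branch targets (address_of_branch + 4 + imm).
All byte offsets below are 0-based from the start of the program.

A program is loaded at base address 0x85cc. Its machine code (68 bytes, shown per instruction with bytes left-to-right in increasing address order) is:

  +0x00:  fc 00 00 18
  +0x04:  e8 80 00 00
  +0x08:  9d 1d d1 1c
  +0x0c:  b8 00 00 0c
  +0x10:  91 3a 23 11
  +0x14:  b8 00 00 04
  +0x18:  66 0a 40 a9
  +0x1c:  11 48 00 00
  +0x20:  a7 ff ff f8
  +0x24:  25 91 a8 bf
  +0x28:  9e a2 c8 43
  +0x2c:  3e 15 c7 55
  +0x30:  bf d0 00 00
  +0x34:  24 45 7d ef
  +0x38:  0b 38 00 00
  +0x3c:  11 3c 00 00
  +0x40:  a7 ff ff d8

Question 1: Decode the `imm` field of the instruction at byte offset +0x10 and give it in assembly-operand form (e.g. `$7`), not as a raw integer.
$3810065

[10] 91 3a 23 11 → 0x913a2311
  op=0x913a2311>>26=0x24 ⇒ andi (RI)
  [25:22] rd=4 = %r4
  [21:0] imm=3810065 = $3810065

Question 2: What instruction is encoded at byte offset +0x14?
b $4

+0x14: b8 00 00 04 ⇒ word 0xb8000004 (big)
  opcode bits[31:26]=0x2e: b/J
  imm: (w>>0)&0x3ffffff=0x4 → $4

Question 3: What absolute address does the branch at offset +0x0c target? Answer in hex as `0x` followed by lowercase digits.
0x85e8

+0x0c: b8 00 00 0c ⇒ word 0xb800000c (big)
  op=0xb800000c>>26=0x2e ⇒ b (J)
  imm@[25:0]=0xc ⇒ $12
  target = base 0x85cc + off 0x0c + 4 + imm 12 = 0x85e8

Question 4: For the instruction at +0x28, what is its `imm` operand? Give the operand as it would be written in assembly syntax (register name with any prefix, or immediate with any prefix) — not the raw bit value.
$2279491

off 0x28: read 9e a2 c8 43 as big → 0x9ea2c843
  top 6b → 0x27 → addi [RI]
  rd@[25:22]=0xa ⇒ %r10
  imm@[21:0]=0x22c843 ⇒ $2279491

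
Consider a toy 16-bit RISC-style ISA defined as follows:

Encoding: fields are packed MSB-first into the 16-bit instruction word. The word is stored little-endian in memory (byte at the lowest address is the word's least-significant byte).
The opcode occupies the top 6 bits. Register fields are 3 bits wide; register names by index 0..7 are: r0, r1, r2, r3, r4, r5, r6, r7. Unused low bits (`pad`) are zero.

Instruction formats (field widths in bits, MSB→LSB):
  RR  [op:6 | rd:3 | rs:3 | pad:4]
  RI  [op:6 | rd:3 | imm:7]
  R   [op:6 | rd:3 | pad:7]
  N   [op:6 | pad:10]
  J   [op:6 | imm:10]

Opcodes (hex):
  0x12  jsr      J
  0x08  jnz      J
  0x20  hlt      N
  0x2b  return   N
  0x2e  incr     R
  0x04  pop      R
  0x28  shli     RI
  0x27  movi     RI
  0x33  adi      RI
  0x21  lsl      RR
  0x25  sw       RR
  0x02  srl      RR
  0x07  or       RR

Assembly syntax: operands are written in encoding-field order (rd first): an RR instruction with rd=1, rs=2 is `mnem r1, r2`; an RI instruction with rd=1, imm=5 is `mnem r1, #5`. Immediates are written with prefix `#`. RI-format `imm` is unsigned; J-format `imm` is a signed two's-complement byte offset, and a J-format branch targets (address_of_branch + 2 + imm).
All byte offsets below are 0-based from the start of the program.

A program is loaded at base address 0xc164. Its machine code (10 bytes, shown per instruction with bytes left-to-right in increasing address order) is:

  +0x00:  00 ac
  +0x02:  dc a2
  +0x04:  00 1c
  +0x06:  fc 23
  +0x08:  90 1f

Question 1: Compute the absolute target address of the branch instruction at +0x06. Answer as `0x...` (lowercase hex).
0xc168

off 0x06: read fc 23 as little → 0x23fc
  op=0x23fc>>10=0x8 ⇒ jnz (J)
  imm@[9:0]=0x3fc (s10→-4) ⇒ #-4
  target = base 0xc164 + off 0x06 + 2 + imm -4 = 0xc168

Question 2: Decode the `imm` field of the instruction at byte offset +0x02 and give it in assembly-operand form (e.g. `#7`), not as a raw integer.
+0x02: dc a2 ⇒ word 0xa2dc (little)
  top 6b → 0x28 → shli [RI]
  [9:7] rd=5 = r5
  [6:0] imm=92 = #92

#92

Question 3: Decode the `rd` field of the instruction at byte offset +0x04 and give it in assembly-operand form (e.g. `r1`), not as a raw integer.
@+04  little-endian(00 1c) = 0x1c00
  top 6b → 0x7 → or [RR]
  [9:7] rd=0 = r0
  [6:4] rs=0 = r0

r0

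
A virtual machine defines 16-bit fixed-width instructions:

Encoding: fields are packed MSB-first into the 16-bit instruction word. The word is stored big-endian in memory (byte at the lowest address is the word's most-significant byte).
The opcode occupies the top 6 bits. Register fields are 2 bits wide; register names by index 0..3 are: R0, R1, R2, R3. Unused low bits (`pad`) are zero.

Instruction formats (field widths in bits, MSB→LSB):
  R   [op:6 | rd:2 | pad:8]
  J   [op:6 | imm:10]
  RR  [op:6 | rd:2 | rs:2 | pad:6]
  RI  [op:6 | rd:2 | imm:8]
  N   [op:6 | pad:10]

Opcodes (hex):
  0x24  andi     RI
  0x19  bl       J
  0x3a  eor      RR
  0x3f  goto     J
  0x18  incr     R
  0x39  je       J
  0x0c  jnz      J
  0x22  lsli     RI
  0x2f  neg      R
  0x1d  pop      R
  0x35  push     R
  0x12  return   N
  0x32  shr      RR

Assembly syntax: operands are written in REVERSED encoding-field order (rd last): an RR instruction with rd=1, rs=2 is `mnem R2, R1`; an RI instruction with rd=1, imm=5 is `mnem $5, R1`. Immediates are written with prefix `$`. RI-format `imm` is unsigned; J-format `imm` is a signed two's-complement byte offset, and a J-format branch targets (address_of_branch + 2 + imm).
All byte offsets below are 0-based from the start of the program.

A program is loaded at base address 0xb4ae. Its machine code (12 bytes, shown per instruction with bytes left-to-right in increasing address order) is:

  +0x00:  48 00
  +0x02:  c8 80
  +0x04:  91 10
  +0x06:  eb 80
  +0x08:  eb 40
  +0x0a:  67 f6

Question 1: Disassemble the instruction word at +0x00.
off 0x00: read 48 00 as big → 0x4800
  top 6b → 0x12 → return [N]

return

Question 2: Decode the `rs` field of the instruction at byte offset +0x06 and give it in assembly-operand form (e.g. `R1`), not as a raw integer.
R2

+0x06: eb 80 ⇒ word 0xeb80 (big)
  top 6b → 0x3a → eor [RR]
  [9:8] rd=3 = R3
  [7:6] rs=2 = R2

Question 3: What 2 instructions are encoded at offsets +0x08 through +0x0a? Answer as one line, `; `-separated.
eor R1, R3; bl $-10

off 0x08: read eb 40 as big → 0xeb40
  op=0xeb40>>10=0x3a ⇒ eor (RR)
  rd@[9:8]=0x3 ⇒ R3
  rs@[7:6]=0x1 ⇒ R1
off 0x0a: read 67 f6 as big → 0x67f6
  op=0x67f6>>10=0x19 ⇒ bl (J)
  imm@[9:0]=0x3f6 (s10→-10) ⇒ $-10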